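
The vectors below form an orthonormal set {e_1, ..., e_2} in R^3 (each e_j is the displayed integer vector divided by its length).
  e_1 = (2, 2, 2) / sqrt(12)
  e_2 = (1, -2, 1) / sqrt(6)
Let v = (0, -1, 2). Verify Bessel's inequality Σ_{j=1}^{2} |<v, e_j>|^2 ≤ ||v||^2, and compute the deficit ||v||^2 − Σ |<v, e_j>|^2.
Σ |<v, e_j>|^2 = 3; ||v||^2 = 5; deficit = 2

Write each e_j = u_j / sqrt(<u_j, u_j>) where u_j is the displayed integer vector. Then <v, e_j> = <v, u_j> / sqrt(<u_j, u_j>), so |<v, e_j>|^2 = <v, u_j>^2 / <u_j, u_j>.
Coefficients: <v, e_1> = 2/sqrt(12), <v, e_2> = 4/sqrt(6).
Square and sum: Σ |<v, e_j>|^2 = 3.
Compute ||v||^2 = v·v = 5.
Deficit = 5 − 3 = 2 ≥ 0, confirming Bessel's inequality. (The deficit equals ||v − Σ <v,e_j> e_j||^2, the squared distance from v to span{e_j}.)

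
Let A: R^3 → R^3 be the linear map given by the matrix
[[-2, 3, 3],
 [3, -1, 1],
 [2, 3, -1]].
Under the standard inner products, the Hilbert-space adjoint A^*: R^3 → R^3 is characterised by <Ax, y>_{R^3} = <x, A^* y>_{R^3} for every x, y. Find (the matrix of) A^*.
A^* = A^T =
[[-2, 3, 2],
 [3, -1, 3],
 [3, 1, -1]]

For real matrices with standard dot products, the defining identity <Ax, y> = <x, A^* y> gives (Ax)^T y = x^T (A^*) y, i.e. x^T A^T y = x^T (A^*) y. Since this holds for all x, y, we must have A^* = A^T. Therefore
A^* =
[[-2, 3, 2],
 [3, -1, 3],
 [3, 1, -1]].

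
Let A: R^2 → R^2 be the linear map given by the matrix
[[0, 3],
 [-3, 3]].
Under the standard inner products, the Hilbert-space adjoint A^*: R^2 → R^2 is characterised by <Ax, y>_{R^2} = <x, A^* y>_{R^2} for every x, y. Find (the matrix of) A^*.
A^* = A^T =
[[0, -3],
 [3, 3]]

For real matrices with standard dot products, the defining identity <Ax, y> = <x, A^* y> gives (Ax)^T y = x^T (A^*) y, i.e. x^T A^T y = x^T (A^*) y. Since this holds for all x, y, we must have A^* = A^T. Therefore
A^* =
[[0, -3],
 [3, 3]].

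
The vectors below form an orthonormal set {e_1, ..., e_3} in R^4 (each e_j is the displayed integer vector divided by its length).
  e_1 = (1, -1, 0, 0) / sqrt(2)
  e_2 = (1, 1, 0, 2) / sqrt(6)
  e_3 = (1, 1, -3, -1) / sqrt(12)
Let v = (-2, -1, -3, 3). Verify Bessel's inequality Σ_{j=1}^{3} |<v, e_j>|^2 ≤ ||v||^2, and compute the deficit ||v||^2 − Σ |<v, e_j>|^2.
Σ |<v, e_j>|^2 = 11/4; ||v||^2 = 23; deficit = 81/4

Write each e_j = u_j / sqrt(<u_j, u_j>) where u_j is the displayed integer vector. Then <v, e_j> = <v, u_j> / sqrt(<u_j, u_j>), so |<v, e_j>|^2 = <v, u_j>^2 / <u_j, u_j>.
Coefficients: <v, e_1> = -1/sqrt(2), <v, e_2> = 3/sqrt(6), <v, e_3> = 3/sqrt(12).
Square and sum: Σ |<v, e_j>|^2 = 11/4.
Compute ||v||^2 = v·v = 23.
Deficit = 23 − 11/4 = 81/4 ≥ 0, confirming Bessel's inequality. (The deficit equals ||v − Σ <v,e_j> e_j||^2, the squared distance from v to span{e_j}.)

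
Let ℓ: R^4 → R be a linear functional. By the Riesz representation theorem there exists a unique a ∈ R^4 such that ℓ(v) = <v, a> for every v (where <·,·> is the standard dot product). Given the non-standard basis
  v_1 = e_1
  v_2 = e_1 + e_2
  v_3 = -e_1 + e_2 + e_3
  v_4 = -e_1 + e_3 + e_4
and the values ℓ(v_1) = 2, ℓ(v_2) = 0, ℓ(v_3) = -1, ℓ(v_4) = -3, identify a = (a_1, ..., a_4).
a = (2, -2, 3, -4)

Write a = (a_1, ..., a_4) in the standard basis. For each basis vector v_i, ℓ(v_i) = <v_i, a> is a linear equation in the a_j's. Collect the n equations into a matrix system V a = ℓ, where row i of V is v_i (expressed in the standard basis). Since V is invertible (lower-triangular with 1s on the diagonal, up to permutation), solve by back-substitution:
  V =
[[1, 0, 0, 0],
 [1, 1, 0, 0],
 [-1, 1, 1, 0],
 [-1, 0, 1, 1]]
  V a = (2, 0, -1, -3)
Solving gives a = (2, -2, 3, -4).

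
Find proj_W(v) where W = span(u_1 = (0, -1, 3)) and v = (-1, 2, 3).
proj_W(v) = (0, -7/10, 21/10)

Set up U = [u_1 | ... | u_1] ∈ R^(3×1). The projector onto W = col(U) is P = U (U^T U)^(-1) U^T.
Compute U^T U =
  [10],
and U^T v = (7).
Solve U^T U · c = U^T v for the coefficients: c = (7/10). The projection is proj_W(v) = U c.
Check: (v - proj_W(v)) · u_1 = 0  (should be 0).
Result: proj_W(v) = (0, -7/10, 21/10).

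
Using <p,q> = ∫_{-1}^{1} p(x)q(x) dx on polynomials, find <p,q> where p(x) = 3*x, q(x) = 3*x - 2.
<p,q> = 6

Expand the product: p(x)·q(x) = 9*x^2 - 6*x.
∫_{-1}^{1} of each monomial x^k gives [2/(k+1) if k even, 0 if k odd]. Integrating term-by-term (or equivalently evaluating the antiderivative F(x) = 3*x^3 - 3*x^2 at the endpoints):
  F(1) − F(−1) = 0 − (-6) = 6.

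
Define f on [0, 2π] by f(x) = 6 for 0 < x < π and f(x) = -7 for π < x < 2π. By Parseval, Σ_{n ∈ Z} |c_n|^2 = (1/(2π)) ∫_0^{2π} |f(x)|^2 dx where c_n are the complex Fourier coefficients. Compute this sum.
Σ |c_n|^2 = 85/2

Parseval equates the L^2 energy of f (normalised by 1/(2π)) with the ℓ^2 sum of its Fourier coefficients: (1/(2π)) ∫_0^{2π} |f|^2 = Σ |c_n|^2.
Compute the left side: (1/(2π)) [∫_0^π 6^2 dx + ∫_π^{2π} (-7)^2 dx] = (1/(2π)) · (36π + 49π) = (36 + 49)/2 = 85/2.
So Σ_{n ∈ Z} |c_n|^2 = 85/2.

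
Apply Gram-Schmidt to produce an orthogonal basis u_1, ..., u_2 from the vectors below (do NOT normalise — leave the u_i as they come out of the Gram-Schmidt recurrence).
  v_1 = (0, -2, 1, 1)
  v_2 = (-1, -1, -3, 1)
Orthogonal basis:
  u_1 = (0, -2, 1, 1)
  u_2 = (-1, -1, -3, 1)

Apply the Gram-Schmidt recurrence
  u_1 = v_1
  u_i = v_i − Σ_{j<i} ((v_i · u_j) / (u_j · u_j)) · u_j.

Step by step this gives:
  u_1 = (0, -2, 1, 1)
  u_2 = (-1, -1, -3, 1)

Orthogonality check:
  u_2 · u_1 = 0 (should be 0)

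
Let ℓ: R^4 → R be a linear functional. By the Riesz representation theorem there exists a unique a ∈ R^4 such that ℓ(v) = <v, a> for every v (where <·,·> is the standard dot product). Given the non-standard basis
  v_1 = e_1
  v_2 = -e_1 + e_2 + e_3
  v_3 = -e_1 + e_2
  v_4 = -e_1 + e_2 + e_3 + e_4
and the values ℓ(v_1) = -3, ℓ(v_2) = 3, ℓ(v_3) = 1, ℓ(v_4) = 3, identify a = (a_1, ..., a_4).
a = (-3, -2, 2, 0)

Write a = (a_1, ..., a_4) in the standard basis. For each basis vector v_i, ℓ(v_i) = <v_i, a> is a linear equation in the a_j's. Collect the n equations into a matrix system V a = ℓ, where row i of V is v_i (expressed in the standard basis). Since V is invertible (lower-triangular with 1s on the diagonal, up to permutation), solve by back-substitution:
  V =
[[1, 0, 0, 0],
 [-1, 1, 1, 0],
 [-1, 1, 0, 0],
 [-1, 1, 1, 1]]
  V a = (-3, 3, 1, 3)
Solving gives a = (-3, -2, 2, 0).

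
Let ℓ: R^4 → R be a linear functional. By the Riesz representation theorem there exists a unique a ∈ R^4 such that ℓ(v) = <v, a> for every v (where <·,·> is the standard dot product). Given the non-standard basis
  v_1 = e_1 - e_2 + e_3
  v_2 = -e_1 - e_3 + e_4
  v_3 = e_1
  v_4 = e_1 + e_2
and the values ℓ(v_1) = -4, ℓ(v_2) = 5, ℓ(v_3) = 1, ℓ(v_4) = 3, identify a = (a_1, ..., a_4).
a = (1, 2, -3, 3)

Write a = (a_1, ..., a_4) in the standard basis. For each basis vector v_i, ℓ(v_i) = <v_i, a> is a linear equation in the a_j's. Collect the n equations into a matrix system V a = ℓ, where row i of V is v_i (expressed in the standard basis). Since V is invertible (lower-triangular with 1s on the diagonal, up to permutation), solve by back-substitution:
  V =
[[1, -1, 1, 0],
 [-1, 0, -1, 1],
 [1, 0, 0, 0],
 [1, 1, 0, 0]]
  V a = (-4, 5, 1, 3)
Solving gives a = (1, 2, -3, 3).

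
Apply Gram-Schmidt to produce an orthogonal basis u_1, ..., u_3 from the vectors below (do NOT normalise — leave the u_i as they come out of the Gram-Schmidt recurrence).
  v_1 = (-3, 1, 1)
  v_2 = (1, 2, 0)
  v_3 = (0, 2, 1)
Orthogonal basis:
  u_1 = (-3, 1, 1)
  u_2 = (8/11, 23/11, 1/11)
  u_3 = (5/27, -5/54, 35/54)

Apply the Gram-Schmidt recurrence
  u_1 = v_1
  u_i = v_i − Σ_{j<i} ((v_i · u_j) / (u_j · u_j)) · u_j.

Step by step this gives:
  u_1 = (-3, 1, 1)
  u_2 = (8/11, 23/11, 1/11)
  u_3 = (5/27, -5/54, 35/54)

Orthogonality check:
  u_2 · u_1 = 0 (should be 0)
  u_3 · u_1 = 0 (should be 0)
  u_3 · u_2 = 0 (should be 0)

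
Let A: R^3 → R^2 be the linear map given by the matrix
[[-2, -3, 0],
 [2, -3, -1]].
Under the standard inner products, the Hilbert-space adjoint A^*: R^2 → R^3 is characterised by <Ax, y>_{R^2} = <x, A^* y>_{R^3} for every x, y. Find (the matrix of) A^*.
A^* = A^T =
[[-2, 2],
 [-3, -3],
 [0, -1]]

For real matrices with standard dot products, the defining identity <Ax, y> = <x, A^* y> gives (Ax)^T y = x^T (A^*) y, i.e. x^T A^T y = x^T (A^*) y. Since this holds for all x, y, we must have A^* = A^T. Therefore
A^* =
[[-2, 2],
 [-3, -3],
 [0, -1]].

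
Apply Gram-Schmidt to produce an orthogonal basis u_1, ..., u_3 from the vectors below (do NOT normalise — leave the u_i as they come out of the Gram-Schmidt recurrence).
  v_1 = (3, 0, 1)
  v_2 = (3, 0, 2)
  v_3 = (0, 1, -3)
Orthogonal basis:
  u_1 = (3, 0, 1)
  u_2 = (-3/10, 0, 9/10)
  u_3 = (0, 1, 0)

Apply the Gram-Schmidt recurrence
  u_1 = v_1
  u_i = v_i − Σ_{j<i} ((v_i · u_j) / (u_j · u_j)) · u_j.

Step by step this gives:
  u_1 = (3, 0, 1)
  u_2 = (-3/10, 0, 9/10)
  u_3 = (0, 1, 0)

Orthogonality check:
  u_2 · u_1 = 0 (should be 0)
  u_3 · u_1 = 0 (should be 0)
  u_3 · u_2 = 0 (should be 0)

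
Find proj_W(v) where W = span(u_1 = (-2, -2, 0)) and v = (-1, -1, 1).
proj_W(v) = (-1, -1, 0)

Set up U = [u_1 | ... | u_1] ∈ R^(3×1). The projector onto W = col(U) is P = U (U^T U)^(-1) U^T.
Compute U^T U =
  [8],
and U^T v = (4).
Solve U^T U · c = U^T v for the coefficients: c = (1/2). The projection is proj_W(v) = U c.
Check: (v - proj_W(v)) · u_1 = 0  (should be 0).
Result: proj_W(v) = (-1, -1, 0).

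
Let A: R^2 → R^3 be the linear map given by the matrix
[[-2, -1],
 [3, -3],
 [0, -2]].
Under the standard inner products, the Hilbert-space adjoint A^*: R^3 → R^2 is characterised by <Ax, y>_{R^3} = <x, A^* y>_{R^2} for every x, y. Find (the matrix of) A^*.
A^* = A^T =
[[-2, 3, 0],
 [-1, -3, -2]]

For real matrices with standard dot products, the defining identity <Ax, y> = <x, A^* y> gives (Ax)^T y = x^T (A^*) y, i.e. x^T A^T y = x^T (A^*) y. Since this holds for all x, y, we must have A^* = A^T. Therefore
A^* =
[[-2, 3, 0],
 [-1, -3, -2]].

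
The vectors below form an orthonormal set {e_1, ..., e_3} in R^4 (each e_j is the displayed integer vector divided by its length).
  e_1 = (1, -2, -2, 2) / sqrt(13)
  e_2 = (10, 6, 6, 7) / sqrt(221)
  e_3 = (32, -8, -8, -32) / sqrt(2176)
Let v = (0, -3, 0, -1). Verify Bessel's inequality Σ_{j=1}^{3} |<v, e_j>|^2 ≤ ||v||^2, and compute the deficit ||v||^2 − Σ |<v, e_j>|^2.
Σ |<v, e_j>|^2 = 11/2; ||v||^2 = 10; deficit = 9/2

Write each e_j = u_j / sqrt(<u_j, u_j>) where u_j is the displayed integer vector. Then <v, e_j> = <v, u_j> / sqrt(<u_j, u_j>), so |<v, e_j>|^2 = <v, u_j>^2 / <u_j, u_j>.
Coefficients: <v, e_1> = 4/sqrt(13), <v, e_2> = -25/sqrt(221), <v, e_3> = 56/sqrt(2176).
Square and sum: Σ |<v, e_j>|^2 = 11/2.
Compute ||v||^2 = v·v = 10.
Deficit = 10 − 11/2 = 9/2 ≥ 0, confirming Bessel's inequality. (The deficit equals ||v − Σ <v,e_j> e_j||^2, the squared distance from v to span{e_j}.)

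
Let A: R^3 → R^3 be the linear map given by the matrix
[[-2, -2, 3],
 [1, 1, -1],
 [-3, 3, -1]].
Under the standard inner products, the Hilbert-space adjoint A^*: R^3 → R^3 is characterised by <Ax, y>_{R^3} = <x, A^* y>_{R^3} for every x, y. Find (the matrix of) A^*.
A^* = A^T =
[[-2, 1, -3],
 [-2, 1, 3],
 [3, -1, -1]]

For real matrices with standard dot products, the defining identity <Ax, y> = <x, A^* y> gives (Ax)^T y = x^T (A^*) y, i.e. x^T A^T y = x^T (A^*) y. Since this holds for all x, y, we must have A^* = A^T. Therefore
A^* =
[[-2, 1, -3],
 [-2, 1, 3],
 [3, -1, -1]].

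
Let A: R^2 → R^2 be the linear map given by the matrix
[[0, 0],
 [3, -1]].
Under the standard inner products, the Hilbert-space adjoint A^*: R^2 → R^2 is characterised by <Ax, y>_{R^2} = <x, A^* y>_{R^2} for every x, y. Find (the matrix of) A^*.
A^* = A^T =
[[0, 3],
 [0, -1]]

For real matrices with standard dot products, the defining identity <Ax, y> = <x, A^* y> gives (Ax)^T y = x^T (A^*) y, i.e. x^T A^T y = x^T (A^*) y. Since this holds for all x, y, we must have A^* = A^T. Therefore
A^* =
[[0, 3],
 [0, -1]].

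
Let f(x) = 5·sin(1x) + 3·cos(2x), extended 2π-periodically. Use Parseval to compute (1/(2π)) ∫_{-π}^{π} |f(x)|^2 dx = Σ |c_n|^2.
Σ |c_n|^2 = 17

Expand |f|^2 and use orthogonality of {sin(nx), cos(mx)} on [-π, π]:
  ∫_{-π}^{π} sin(nx)^2 dx = π, ∫ cos(mx)^2 dx = π, and cross terms integrate to 0.
So ∫_{-π}^{π} f(x)^2 dx = 5^2 · π + 3^2 · π = (25 + 9)π.
Divide by 2π: (25 + 9)/2 = 17.
By Parseval, this equals Σ |c_n|^2.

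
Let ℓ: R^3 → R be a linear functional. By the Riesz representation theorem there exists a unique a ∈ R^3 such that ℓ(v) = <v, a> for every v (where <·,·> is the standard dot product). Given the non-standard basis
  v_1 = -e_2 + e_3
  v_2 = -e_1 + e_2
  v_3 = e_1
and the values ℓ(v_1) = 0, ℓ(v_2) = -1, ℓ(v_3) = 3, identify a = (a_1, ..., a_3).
a = (3, 2, 2)

Write a = (a_1, ..., a_3) in the standard basis. For each basis vector v_i, ℓ(v_i) = <v_i, a> is a linear equation in the a_j's. Collect the n equations into a matrix system V a = ℓ, where row i of V is v_i (expressed in the standard basis). Since V is invertible (lower-triangular with 1s on the diagonal, up to permutation), solve by back-substitution:
  V =
[[0, -1, 1],
 [-1, 1, 0],
 [1, 0, 0]]
  V a = (0, -1, 3)
Solving gives a = (3, 2, 2).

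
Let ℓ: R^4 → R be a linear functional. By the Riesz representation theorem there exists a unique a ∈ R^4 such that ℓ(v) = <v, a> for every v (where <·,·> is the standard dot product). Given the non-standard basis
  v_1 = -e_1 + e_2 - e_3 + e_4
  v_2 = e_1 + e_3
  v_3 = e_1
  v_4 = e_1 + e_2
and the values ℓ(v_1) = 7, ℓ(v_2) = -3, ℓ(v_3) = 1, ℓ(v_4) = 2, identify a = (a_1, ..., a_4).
a = (1, 1, -4, 3)

Write a = (a_1, ..., a_4) in the standard basis. For each basis vector v_i, ℓ(v_i) = <v_i, a> is a linear equation in the a_j's. Collect the n equations into a matrix system V a = ℓ, where row i of V is v_i (expressed in the standard basis). Since V is invertible (lower-triangular with 1s on the diagonal, up to permutation), solve by back-substitution:
  V =
[[-1, 1, -1, 1],
 [1, 0, 1, 0],
 [1, 0, 0, 0],
 [1, 1, 0, 0]]
  V a = (7, -3, 1, 2)
Solving gives a = (1, 1, -4, 3).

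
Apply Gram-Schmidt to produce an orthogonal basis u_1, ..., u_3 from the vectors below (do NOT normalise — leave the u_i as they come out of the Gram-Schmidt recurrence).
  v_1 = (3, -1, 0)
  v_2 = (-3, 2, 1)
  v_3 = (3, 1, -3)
Orthogonal basis:
  u_1 = (3, -1, 0)
  u_2 = (3/10, 9/10, 1)
  u_3 = (15/19, 45/19, -45/19)

Apply the Gram-Schmidt recurrence
  u_1 = v_1
  u_i = v_i − Σ_{j<i} ((v_i · u_j) / (u_j · u_j)) · u_j.

Step by step this gives:
  u_1 = (3, -1, 0)
  u_2 = (3/10, 9/10, 1)
  u_3 = (15/19, 45/19, -45/19)

Orthogonality check:
  u_2 · u_1 = 0 (should be 0)
  u_3 · u_1 = 0 (should be 0)
  u_3 · u_2 = 0 (should be 0)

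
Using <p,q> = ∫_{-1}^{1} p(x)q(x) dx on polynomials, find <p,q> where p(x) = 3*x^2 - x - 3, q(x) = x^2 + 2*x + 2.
<p,q> = -152/15

Expand the product: p(x)·q(x) = 3*x^4 + 5*x^3 + x^2 - 8*x - 6.
∫_{-1}^{1} of each monomial x^k gives [2/(k+1) if k even, 0 if k odd]. Integrating term-by-term (or equivalently evaluating the antiderivative F(x) = 3*x^5/5 + 5*x^4/4 + x^3/3 - 4*x^2 - 6*x at the endpoints):
  F(1) − F(−1) = -469/60 − (139/60) = -152/15.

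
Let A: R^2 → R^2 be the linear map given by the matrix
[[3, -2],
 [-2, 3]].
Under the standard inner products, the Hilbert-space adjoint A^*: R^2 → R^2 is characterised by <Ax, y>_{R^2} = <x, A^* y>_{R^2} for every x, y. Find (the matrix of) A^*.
A^* = A^T =
[[3, -2],
 [-2, 3]]

For real matrices with standard dot products, the defining identity <Ax, y> = <x, A^* y> gives (Ax)^T y = x^T (A^*) y, i.e. x^T A^T y = x^T (A^*) y. Since this holds for all x, y, we must have A^* = A^T. Therefore
A^* =
[[3, -2],
 [-2, 3]].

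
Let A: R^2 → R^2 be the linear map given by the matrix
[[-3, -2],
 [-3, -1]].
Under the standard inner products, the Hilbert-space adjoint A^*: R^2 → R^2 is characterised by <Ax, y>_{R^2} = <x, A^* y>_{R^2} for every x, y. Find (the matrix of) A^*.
A^* = A^T =
[[-3, -3],
 [-2, -1]]

For real matrices with standard dot products, the defining identity <Ax, y> = <x, A^* y> gives (Ax)^T y = x^T (A^*) y, i.e. x^T A^T y = x^T (A^*) y. Since this holds for all x, y, we must have A^* = A^T. Therefore
A^* =
[[-3, -3],
 [-2, -1]].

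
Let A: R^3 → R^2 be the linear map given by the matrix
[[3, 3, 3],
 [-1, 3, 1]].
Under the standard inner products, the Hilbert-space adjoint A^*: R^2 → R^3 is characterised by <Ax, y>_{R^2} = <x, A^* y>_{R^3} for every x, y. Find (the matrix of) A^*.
A^* = A^T =
[[3, -1],
 [3, 3],
 [3, 1]]

For real matrices with standard dot products, the defining identity <Ax, y> = <x, A^* y> gives (Ax)^T y = x^T (A^*) y, i.e. x^T A^T y = x^T (A^*) y. Since this holds for all x, y, we must have A^* = A^T. Therefore
A^* =
[[3, -1],
 [3, 3],
 [3, 1]].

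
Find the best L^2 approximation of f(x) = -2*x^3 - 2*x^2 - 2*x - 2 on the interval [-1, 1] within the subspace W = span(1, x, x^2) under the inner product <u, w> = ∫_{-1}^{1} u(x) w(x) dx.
g(x) = -2*x^2 - 16*x/5 - 2

The best approximation g ∈ W is the orthogonal projection of f onto W. Writing g = a_0 + a_1 x + a_2 x^2, the coefficients solve the normal equations G · a = b where
  G_{ij} = <φ_i, φ_j> and b_i = <f, φ_i>, with φ_0 = 1, φ_1 = x, φ_2 = x^2.
G =
  [2, 0, 2/3]
  [0, 2/3, 0]
  [2/3, 0, 2/5],
b = (-16/3, -32/15, -32/15).
Solving gives a_0 = -2, a_1 = -16/5, a_2 = -2, so
  g(x) = -2*x^2 - 16*x/5 - 2.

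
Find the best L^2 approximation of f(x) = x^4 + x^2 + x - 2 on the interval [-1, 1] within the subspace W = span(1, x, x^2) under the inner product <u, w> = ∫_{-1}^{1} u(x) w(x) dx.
g(x) = 13*x^2/7 + x - 73/35

The best approximation g ∈ W is the orthogonal projection of f onto W. Writing g = a_0 + a_1 x + a_2 x^2, the coefficients solve the normal equations G · a = b where
  G_{ij} = <φ_i, φ_j> and b_i = <f, φ_i>, with φ_0 = 1, φ_1 = x, φ_2 = x^2.
G =
  [2, 0, 2/3]
  [0, 2/3, 0]
  [2/3, 0, 2/5],
b = (-44/15, 2/3, -68/105).
Solving gives a_0 = -73/35, a_1 = 1, a_2 = 13/7, so
  g(x) = 13*x^2/7 + x - 73/35.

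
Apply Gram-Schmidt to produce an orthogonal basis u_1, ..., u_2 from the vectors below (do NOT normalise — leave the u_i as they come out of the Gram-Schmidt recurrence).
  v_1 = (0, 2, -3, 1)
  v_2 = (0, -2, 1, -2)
Orthogonal basis:
  u_1 = (0, 2, -3, 1)
  u_2 = (0, -5/7, -13/14, -19/14)

Apply the Gram-Schmidt recurrence
  u_1 = v_1
  u_i = v_i − Σ_{j<i} ((v_i · u_j) / (u_j · u_j)) · u_j.

Step by step this gives:
  u_1 = (0, 2, -3, 1)
  u_2 = (0, -5/7, -13/14, -19/14)

Orthogonality check:
  u_2 · u_1 = 0 (should be 0)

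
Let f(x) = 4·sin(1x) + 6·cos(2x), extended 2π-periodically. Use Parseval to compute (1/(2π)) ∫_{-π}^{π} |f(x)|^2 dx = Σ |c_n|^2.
Σ |c_n|^2 = 26

Expand |f|^2 and use orthogonality of {sin(nx), cos(mx)} on [-π, π]:
  ∫_{-π}^{π} sin(nx)^2 dx = π, ∫ cos(mx)^2 dx = π, and cross terms integrate to 0.
So ∫_{-π}^{π} f(x)^2 dx = 4^2 · π + 6^2 · π = (16 + 36)π.
Divide by 2π: (16 + 36)/2 = 26.
By Parseval, this equals Σ |c_n|^2.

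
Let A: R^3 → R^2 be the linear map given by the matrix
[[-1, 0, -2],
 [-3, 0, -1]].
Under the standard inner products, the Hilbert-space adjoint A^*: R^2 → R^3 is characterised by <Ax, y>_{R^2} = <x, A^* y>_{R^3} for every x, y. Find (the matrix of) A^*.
A^* = A^T =
[[-1, -3],
 [0, 0],
 [-2, -1]]

For real matrices with standard dot products, the defining identity <Ax, y> = <x, A^* y> gives (Ax)^T y = x^T (A^*) y, i.e. x^T A^T y = x^T (A^*) y. Since this holds for all x, y, we must have A^* = A^T. Therefore
A^* =
[[-1, -3],
 [0, 0],
 [-2, -1]].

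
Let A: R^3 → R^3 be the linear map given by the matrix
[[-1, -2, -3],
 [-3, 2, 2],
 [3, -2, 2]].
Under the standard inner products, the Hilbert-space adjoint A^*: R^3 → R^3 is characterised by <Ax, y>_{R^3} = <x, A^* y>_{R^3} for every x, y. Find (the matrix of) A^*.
A^* = A^T =
[[-1, -3, 3],
 [-2, 2, -2],
 [-3, 2, 2]]

For real matrices with standard dot products, the defining identity <Ax, y> = <x, A^* y> gives (Ax)^T y = x^T (A^*) y, i.e. x^T A^T y = x^T (A^*) y. Since this holds for all x, y, we must have A^* = A^T. Therefore
A^* =
[[-1, -3, 3],
 [-2, 2, -2],
 [-3, 2, 2]].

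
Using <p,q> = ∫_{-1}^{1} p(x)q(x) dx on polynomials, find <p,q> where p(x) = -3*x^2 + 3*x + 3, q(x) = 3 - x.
<p,q> = 10

Expand the product: p(x)·q(x) = 3*x^3 - 12*x^2 + 6*x + 9.
∫_{-1}^{1} of each monomial x^k gives [2/(k+1) if k even, 0 if k odd]. Integrating term-by-term (or equivalently evaluating the antiderivative F(x) = 3*x^4/4 - 4*x^3 + 3*x^2 + 9*x at the endpoints):
  F(1) − F(−1) = 35/4 − (-5/4) = 10.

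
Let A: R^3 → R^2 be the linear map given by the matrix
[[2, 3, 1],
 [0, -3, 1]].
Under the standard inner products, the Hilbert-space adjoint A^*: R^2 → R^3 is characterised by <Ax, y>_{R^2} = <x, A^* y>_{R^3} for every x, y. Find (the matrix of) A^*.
A^* = A^T =
[[2, 0],
 [3, -3],
 [1, 1]]

For real matrices with standard dot products, the defining identity <Ax, y> = <x, A^* y> gives (Ax)^T y = x^T (A^*) y, i.e. x^T A^T y = x^T (A^*) y. Since this holds for all x, y, we must have A^* = A^T. Therefore
A^* =
[[2, 0],
 [3, -3],
 [1, 1]].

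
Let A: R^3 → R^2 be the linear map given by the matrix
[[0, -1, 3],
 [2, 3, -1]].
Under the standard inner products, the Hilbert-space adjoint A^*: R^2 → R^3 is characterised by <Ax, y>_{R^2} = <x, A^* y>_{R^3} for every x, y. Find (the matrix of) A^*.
A^* = A^T =
[[0, 2],
 [-1, 3],
 [3, -1]]

For real matrices with standard dot products, the defining identity <Ax, y> = <x, A^* y> gives (Ax)^T y = x^T (A^*) y, i.e. x^T A^T y = x^T (A^*) y. Since this holds for all x, y, we must have A^* = A^T. Therefore
A^* =
[[0, 2],
 [-1, 3],
 [3, -1]].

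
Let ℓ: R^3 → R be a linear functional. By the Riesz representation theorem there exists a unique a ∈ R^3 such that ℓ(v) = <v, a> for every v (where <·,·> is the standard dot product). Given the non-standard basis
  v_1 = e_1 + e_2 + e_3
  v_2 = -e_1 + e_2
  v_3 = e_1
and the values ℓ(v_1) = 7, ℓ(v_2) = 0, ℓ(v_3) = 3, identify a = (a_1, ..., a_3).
a = (3, 3, 1)

Write a = (a_1, ..., a_3) in the standard basis. For each basis vector v_i, ℓ(v_i) = <v_i, a> is a linear equation in the a_j's. Collect the n equations into a matrix system V a = ℓ, where row i of V is v_i (expressed in the standard basis). Since V is invertible (lower-triangular with 1s on the diagonal, up to permutation), solve by back-substitution:
  V =
[[1, 1, 1],
 [-1, 1, 0],
 [1, 0, 0]]
  V a = (7, 0, 3)
Solving gives a = (3, 3, 1).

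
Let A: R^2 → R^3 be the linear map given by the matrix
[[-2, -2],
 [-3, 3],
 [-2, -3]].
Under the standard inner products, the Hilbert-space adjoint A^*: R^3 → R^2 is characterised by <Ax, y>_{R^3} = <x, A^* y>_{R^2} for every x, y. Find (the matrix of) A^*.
A^* = A^T =
[[-2, -3, -2],
 [-2, 3, -3]]

For real matrices with standard dot products, the defining identity <Ax, y> = <x, A^* y> gives (Ax)^T y = x^T (A^*) y, i.e. x^T A^T y = x^T (A^*) y. Since this holds for all x, y, we must have A^* = A^T. Therefore
A^* =
[[-2, -3, -2],
 [-2, 3, -3]].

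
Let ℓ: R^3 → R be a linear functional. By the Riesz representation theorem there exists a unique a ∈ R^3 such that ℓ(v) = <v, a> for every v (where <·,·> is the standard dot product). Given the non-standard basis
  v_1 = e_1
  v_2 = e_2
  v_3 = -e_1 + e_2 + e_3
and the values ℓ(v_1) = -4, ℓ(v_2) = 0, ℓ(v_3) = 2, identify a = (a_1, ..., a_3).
a = (-4, 0, -2)

Write a = (a_1, ..., a_3) in the standard basis. For each basis vector v_i, ℓ(v_i) = <v_i, a> is a linear equation in the a_j's. Collect the n equations into a matrix system V a = ℓ, where row i of V is v_i (expressed in the standard basis). Since V is invertible (lower-triangular with 1s on the diagonal, up to permutation), solve by back-substitution:
  V =
[[1, 0, 0],
 [0, 1, 0],
 [-1, 1, 1]]
  V a = (-4, 0, 2)
Solving gives a = (-4, 0, -2).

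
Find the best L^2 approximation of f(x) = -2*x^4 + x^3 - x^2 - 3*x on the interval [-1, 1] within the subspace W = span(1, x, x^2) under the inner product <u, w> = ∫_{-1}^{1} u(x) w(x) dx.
g(x) = -19*x^2/7 - 12*x/5 + 6/35

The best approximation g ∈ W is the orthogonal projection of f onto W. Writing g = a_0 + a_1 x + a_2 x^2, the coefficients solve the normal equations G · a = b where
  G_{ij} = <φ_i, φ_j> and b_i = <f, φ_i>, with φ_0 = 1, φ_1 = x, φ_2 = x^2.
G =
  [2, 0, 2/3]
  [0, 2/3, 0]
  [2/3, 0, 2/5],
b = (-22/15, -8/5, -34/35).
Solving gives a_0 = 6/35, a_1 = -12/5, a_2 = -19/7, so
  g(x) = -19*x^2/7 - 12*x/5 + 6/35.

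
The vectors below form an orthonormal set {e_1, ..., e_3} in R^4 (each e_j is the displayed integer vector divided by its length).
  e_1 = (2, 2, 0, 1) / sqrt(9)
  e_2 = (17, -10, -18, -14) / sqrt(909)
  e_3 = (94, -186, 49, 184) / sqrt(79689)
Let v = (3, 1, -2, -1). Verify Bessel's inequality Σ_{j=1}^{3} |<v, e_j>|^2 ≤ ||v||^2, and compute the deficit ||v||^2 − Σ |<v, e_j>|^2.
Σ |<v, e_j>|^2 = 3942/263; ||v||^2 = 15; deficit = 3/263

Write each e_j = u_j / sqrt(<u_j, u_j>) where u_j is the displayed integer vector. Then <v, e_j> = <v, u_j> / sqrt(<u_j, u_j>), so |<v, e_j>|^2 = <v, u_j>^2 / <u_j, u_j>.
Coefficients: <v, e_1> = 7/sqrt(9), <v, e_2> = 91/sqrt(909), <v, e_3> = -186/sqrt(79689).
Square and sum: Σ |<v, e_j>|^2 = 3942/263.
Compute ||v||^2 = v·v = 15.
Deficit = 15 − 3942/263 = 3/263 ≥ 0, confirming Bessel's inequality. (The deficit equals ||v − Σ <v,e_j> e_j||^2, the squared distance from v to span{e_j}.)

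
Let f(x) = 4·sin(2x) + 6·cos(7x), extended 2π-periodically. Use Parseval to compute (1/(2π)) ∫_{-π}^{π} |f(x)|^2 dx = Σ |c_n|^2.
Σ |c_n|^2 = 26

Expand |f|^2 and use orthogonality of {sin(nx), cos(mx)} on [-π, π]:
  ∫_{-π}^{π} sin(nx)^2 dx = π, ∫ cos(mx)^2 dx = π, and cross terms integrate to 0.
So ∫_{-π}^{π} f(x)^2 dx = 4^2 · π + 6^2 · π = (16 + 36)π.
Divide by 2π: (16 + 36)/2 = 26.
By Parseval, this equals Σ |c_n|^2.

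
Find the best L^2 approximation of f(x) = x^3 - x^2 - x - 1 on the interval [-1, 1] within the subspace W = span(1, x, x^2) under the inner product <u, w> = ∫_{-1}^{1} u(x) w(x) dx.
g(x) = -x^2 - 2*x/5 - 1

The best approximation g ∈ W is the orthogonal projection of f onto W. Writing g = a_0 + a_1 x + a_2 x^2, the coefficients solve the normal equations G · a = b where
  G_{ij} = <φ_i, φ_j> and b_i = <f, φ_i>, with φ_0 = 1, φ_1 = x, φ_2 = x^2.
G =
  [2, 0, 2/3]
  [0, 2/3, 0]
  [2/3, 0, 2/5],
b = (-8/3, -4/15, -16/15).
Solving gives a_0 = -1, a_1 = -2/5, a_2 = -1, so
  g(x) = -x^2 - 2*x/5 - 1.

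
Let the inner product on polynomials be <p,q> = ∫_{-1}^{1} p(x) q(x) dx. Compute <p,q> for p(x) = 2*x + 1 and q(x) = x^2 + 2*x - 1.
<p,q> = 4/3

Expand the product: p(x)·q(x) = 2*x^3 + 5*x^2 - 1.
∫_{-1}^{1} of each monomial x^k gives [2/(k+1) if k even, 0 if k odd]. Integrating term-by-term (or equivalently evaluating the antiderivative F(x) = x^4/2 + 5*x^3/3 - x at the endpoints):
  F(1) − F(−1) = 7/6 − (-1/6) = 4/3.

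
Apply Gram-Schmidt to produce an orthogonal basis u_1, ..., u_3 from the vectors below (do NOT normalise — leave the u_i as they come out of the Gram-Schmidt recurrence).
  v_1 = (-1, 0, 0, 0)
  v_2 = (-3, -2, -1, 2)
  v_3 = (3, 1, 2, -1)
Orthogonal basis:
  u_1 = (-1, 0, 0, 0)
  u_2 = (0, -2, -1, 2)
  u_3 = (0, -1/3, 4/3, 1/3)

Apply the Gram-Schmidt recurrence
  u_1 = v_1
  u_i = v_i − Σ_{j<i} ((v_i · u_j) / (u_j · u_j)) · u_j.

Step by step this gives:
  u_1 = (-1, 0, 0, 0)
  u_2 = (0, -2, -1, 2)
  u_3 = (0, -1/3, 4/3, 1/3)

Orthogonality check:
  u_2 · u_1 = 0 (should be 0)
  u_3 · u_1 = 0 (should be 0)
  u_3 · u_2 = 0 (should be 0)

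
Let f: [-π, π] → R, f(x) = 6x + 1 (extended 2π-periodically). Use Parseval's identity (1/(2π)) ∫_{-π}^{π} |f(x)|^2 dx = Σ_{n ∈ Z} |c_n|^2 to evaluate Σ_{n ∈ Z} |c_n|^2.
Σ |c_n|^2 = 12π^2 + 1

Expand and integrate term by term over [-π, π]:
  ∫ (6x)^2 dx = 36·(2π^3/3); ∫ 2·6·(1)·x dx = 0 (odd integrand); ∫ 1^2 dx = 1·2π.
So (1/(2π)) ∫_{-π}^{π} (6x + 1)^2 dx = 36π^2/3 + 1 = 12π^2 + 1.
Parseval ⇒ Σ |c_n|^2 = 12π^2 + 1.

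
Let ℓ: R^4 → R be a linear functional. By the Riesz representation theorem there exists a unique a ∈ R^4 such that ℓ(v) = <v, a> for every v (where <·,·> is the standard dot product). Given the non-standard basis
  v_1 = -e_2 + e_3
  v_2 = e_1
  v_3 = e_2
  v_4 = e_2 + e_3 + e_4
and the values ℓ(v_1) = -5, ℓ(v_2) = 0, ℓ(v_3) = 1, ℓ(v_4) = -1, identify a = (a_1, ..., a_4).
a = (0, 1, -4, 2)

Write a = (a_1, ..., a_4) in the standard basis. For each basis vector v_i, ℓ(v_i) = <v_i, a> is a linear equation in the a_j's. Collect the n equations into a matrix system V a = ℓ, where row i of V is v_i (expressed in the standard basis). Since V is invertible (lower-triangular with 1s on the diagonal, up to permutation), solve by back-substitution:
  V =
[[0, -1, 1, 0],
 [1, 0, 0, 0],
 [0, 1, 0, 0],
 [0, 1, 1, 1]]
  V a = (-5, 0, 1, -1)
Solving gives a = (0, 1, -4, 2).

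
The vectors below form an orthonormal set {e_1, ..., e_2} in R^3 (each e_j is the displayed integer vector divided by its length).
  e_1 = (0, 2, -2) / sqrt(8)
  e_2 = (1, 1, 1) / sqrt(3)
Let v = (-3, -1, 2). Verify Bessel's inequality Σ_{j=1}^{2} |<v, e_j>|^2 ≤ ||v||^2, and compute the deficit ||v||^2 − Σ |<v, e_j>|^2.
Σ |<v, e_j>|^2 = 35/6; ||v||^2 = 14; deficit = 49/6

Write each e_j = u_j / sqrt(<u_j, u_j>) where u_j is the displayed integer vector. Then <v, e_j> = <v, u_j> / sqrt(<u_j, u_j>), so |<v, e_j>|^2 = <v, u_j>^2 / <u_j, u_j>.
Coefficients: <v, e_1> = -6/sqrt(8), <v, e_2> = -2/sqrt(3).
Square and sum: Σ |<v, e_j>|^2 = 35/6.
Compute ||v||^2 = v·v = 14.
Deficit = 14 − 35/6 = 49/6 ≥ 0, confirming Bessel's inequality. (The deficit equals ||v − Σ <v,e_j> e_j||^2, the squared distance from v to span{e_j}.)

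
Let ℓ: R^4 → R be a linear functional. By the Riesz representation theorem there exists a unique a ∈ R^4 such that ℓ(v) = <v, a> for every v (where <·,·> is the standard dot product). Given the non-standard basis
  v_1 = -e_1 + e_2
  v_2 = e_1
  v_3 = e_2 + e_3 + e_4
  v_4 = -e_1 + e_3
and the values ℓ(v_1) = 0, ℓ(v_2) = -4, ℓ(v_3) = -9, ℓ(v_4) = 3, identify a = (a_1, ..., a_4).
a = (-4, -4, -1, -4)

Write a = (a_1, ..., a_4) in the standard basis. For each basis vector v_i, ℓ(v_i) = <v_i, a> is a linear equation in the a_j's. Collect the n equations into a matrix system V a = ℓ, where row i of V is v_i (expressed in the standard basis). Since V is invertible (lower-triangular with 1s on the diagonal, up to permutation), solve by back-substitution:
  V =
[[-1, 1, 0, 0],
 [1, 0, 0, 0],
 [0, 1, 1, 1],
 [-1, 0, 1, 0]]
  V a = (0, -4, -9, 3)
Solving gives a = (-4, -4, -1, -4).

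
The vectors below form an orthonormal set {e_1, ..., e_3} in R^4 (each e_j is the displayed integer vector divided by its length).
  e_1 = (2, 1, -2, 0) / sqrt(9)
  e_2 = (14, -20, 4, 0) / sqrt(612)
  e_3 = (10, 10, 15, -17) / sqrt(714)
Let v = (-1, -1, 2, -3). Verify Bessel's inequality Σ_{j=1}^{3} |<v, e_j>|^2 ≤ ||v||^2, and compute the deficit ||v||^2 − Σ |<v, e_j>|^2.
Σ |<v, e_j>|^2 = 461/42; ||v||^2 = 15; deficit = 169/42

Write each e_j = u_j / sqrt(<u_j, u_j>) where u_j is the displayed integer vector. Then <v, e_j> = <v, u_j> / sqrt(<u_j, u_j>), so |<v, e_j>|^2 = <v, u_j>^2 / <u_j, u_j>.
Coefficients: <v, e_1> = -7/sqrt(9), <v, e_2> = 14/sqrt(612), <v, e_3> = 61/sqrt(714).
Square and sum: Σ |<v, e_j>|^2 = 461/42.
Compute ||v||^2 = v·v = 15.
Deficit = 15 − 461/42 = 169/42 ≥ 0, confirming Bessel's inequality. (The deficit equals ||v − Σ <v,e_j> e_j||^2, the squared distance from v to span{e_j}.)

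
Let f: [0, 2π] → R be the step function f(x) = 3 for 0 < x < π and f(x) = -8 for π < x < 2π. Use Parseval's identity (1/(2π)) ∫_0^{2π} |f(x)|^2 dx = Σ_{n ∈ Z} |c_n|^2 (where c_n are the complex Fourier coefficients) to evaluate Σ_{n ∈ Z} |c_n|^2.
Σ |c_n|^2 = 73/2

Parseval equates the L^2 energy of f (normalised by 1/(2π)) with the ℓ^2 sum of its Fourier coefficients: (1/(2π)) ∫_0^{2π} |f|^2 = Σ |c_n|^2.
Compute the left side: (1/(2π)) [∫_0^π 3^2 dx + ∫_π^{2π} (-8)^2 dx] = (1/(2π)) · (9π + 64π) = (9 + 64)/2 = 73/2.
So Σ_{n ∈ Z} |c_n|^2 = 73/2.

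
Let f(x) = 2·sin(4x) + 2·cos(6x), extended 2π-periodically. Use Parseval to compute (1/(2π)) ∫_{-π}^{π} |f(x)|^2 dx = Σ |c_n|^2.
Σ |c_n|^2 = 4

Expand |f|^2 and use orthogonality of {sin(nx), cos(mx)} on [-π, π]:
  ∫_{-π}^{π} sin(nx)^2 dx = π, ∫ cos(mx)^2 dx = π, and cross terms integrate to 0.
So ∫_{-π}^{π} f(x)^2 dx = 2^2 · π + 2^2 · π = (4 + 4)π.
Divide by 2π: (4 + 4)/2 = 4.
By Parseval, this equals Σ |c_n|^2.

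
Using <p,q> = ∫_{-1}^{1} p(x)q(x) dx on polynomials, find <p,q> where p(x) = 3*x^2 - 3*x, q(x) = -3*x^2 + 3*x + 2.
<p,q> = -28/5

Expand the product: p(x)·q(x) = -9*x^4 + 18*x^3 - 3*x^2 - 6*x.
∫_{-1}^{1} of each monomial x^k gives [2/(k+1) if k even, 0 if k odd]. Integrating term-by-term (or equivalently evaluating the antiderivative F(x) = -9*x^5/5 + 9*x^4/2 - x^3 - 3*x^2 at the endpoints):
  F(1) − F(−1) = -13/10 − (43/10) = -28/5.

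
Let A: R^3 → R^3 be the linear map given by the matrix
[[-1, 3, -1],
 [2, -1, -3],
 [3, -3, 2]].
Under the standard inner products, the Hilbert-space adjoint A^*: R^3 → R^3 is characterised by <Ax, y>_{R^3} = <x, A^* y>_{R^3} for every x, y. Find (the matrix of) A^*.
A^* = A^T =
[[-1, 2, 3],
 [3, -1, -3],
 [-1, -3, 2]]

For real matrices with standard dot products, the defining identity <Ax, y> = <x, A^* y> gives (Ax)^T y = x^T (A^*) y, i.e. x^T A^T y = x^T (A^*) y. Since this holds for all x, y, we must have A^* = A^T. Therefore
A^* =
[[-1, 2, 3],
 [3, -1, -3],
 [-1, -3, 2]].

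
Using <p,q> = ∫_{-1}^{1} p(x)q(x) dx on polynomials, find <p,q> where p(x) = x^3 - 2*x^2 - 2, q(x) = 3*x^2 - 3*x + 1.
<p,q> = -194/15

Expand the product: p(x)·q(x) = 3*x^5 - 9*x^4 + 7*x^3 - 8*x^2 + 6*x - 2.
∫_{-1}^{1} of each monomial x^k gives [2/(k+1) if k even, 0 if k odd]. Integrating term-by-term (or equivalently evaluating the antiderivative F(x) = x^6/2 - 9*x^5/5 + 7*x^4/4 - 8*x^3/3 + 3*x^2 - 2*x at the endpoints):
  F(1) − F(−1) = -73/60 − (703/60) = -194/15.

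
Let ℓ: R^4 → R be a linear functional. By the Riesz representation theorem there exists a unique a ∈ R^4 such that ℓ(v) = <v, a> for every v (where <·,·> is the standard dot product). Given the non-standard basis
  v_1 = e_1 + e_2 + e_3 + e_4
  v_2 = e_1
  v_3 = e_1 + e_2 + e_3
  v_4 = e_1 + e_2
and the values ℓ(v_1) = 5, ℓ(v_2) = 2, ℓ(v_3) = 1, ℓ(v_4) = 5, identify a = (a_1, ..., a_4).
a = (2, 3, -4, 4)

Write a = (a_1, ..., a_4) in the standard basis. For each basis vector v_i, ℓ(v_i) = <v_i, a> is a linear equation in the a_j's. Collect the n equations into a matrix system V a = ℓ, where row i of V is v_i (expressed in the standard basis). Since V is invertible (lower-triangular with 1s on the diagonal, up to permutation), solve by back-substitution:
  V =
[[1, 1, 1, 1],
 [1, 0, 0, 0],
 [1, 1, 1, 0],
 [1, 1, 0, 0]]
  V a = (5, 2, 1, 5)
Solving gives a = (2, 3, -4, 4).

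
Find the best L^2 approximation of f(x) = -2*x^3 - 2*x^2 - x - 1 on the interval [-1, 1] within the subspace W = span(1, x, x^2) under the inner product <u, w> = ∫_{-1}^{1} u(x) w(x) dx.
g(x) = -2*x^2 - 11*x/5 - 1

The best approximation g ∈ W is the orthogonal projection of f onto W. Writing g = a_0 + a_1 x + a_2 x^2, the coefficients solve the normal equations G · a = b where
  G_{ij} = <φ_i, φ_j> and b_i = <f, φ_i>, with φ_0 = 1, φ_1 = x, φ_2 = x^2.
G =
  [2, 0, 2/3]
  [0, 2/3, 0]
  [2/3, 0, 2/5],
b = (-10/3, -22/15, -22/15).
Solving gives a_0 = -1, a_1 = -11/5, a_2 = -2, so
  g(x) = -2*x^2 - 11*x/5 - 1.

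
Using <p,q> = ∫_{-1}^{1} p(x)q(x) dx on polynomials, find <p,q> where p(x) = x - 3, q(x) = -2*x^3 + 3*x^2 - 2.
<p,q> = 26/5

Expand the product: p(x)·q(x) = -2*x^4 + 9*x^3 - 9*x^2 - 2*x + 6.
∫_{-1}^{1} of each monomial x^k gives [2/(k+1) if k even, 0 if k odd]. Integrating term-by-term (or equivalently evaluating the antiderivative F(x) = -2*x^5/5 + 9*x^4/4 - 3*x^3 - x^2 + 6*x at the endpoints):
  F(1) − F(−1) = 77/20 − (-27/20) = 26/5.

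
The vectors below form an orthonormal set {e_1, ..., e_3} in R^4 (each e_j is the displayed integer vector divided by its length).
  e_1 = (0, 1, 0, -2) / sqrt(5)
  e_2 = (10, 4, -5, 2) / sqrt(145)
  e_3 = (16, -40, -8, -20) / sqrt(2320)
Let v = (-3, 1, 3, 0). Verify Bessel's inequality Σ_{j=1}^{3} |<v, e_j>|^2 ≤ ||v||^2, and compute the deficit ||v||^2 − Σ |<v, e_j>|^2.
Σ |<v, e_j>|^2 = 86/5; ||v||^2 = 19; deficit = 9/5

Write each e_j = u_j / sqrt(<u_j, u_j>) where u_j is the displayed integer vector. Then <v, e_j> = <v, u_j> / sqrt(<u_j, u_j>), so |<v, e_j>|^2 = <v, u_j>^2 / <u_j, u_j>.
Coefficients: <v, e_1> = 1/sqrt(5), <v, e_2> = -41/sqrt(145), <v, e_3> = -112/sqrt(2320).
Square and sum: Σ |<v, e_j>|^2 = 86/5.
Compute ||v||^2 = v·v = 19.
Deficit = 19 − 86/5 = 9/5 ≥ 0, confirming Bessel's inequality. (The deficit equals ||v − Σ <v,e_j> e_j||^2, the squared distance from v to span{e_j}.)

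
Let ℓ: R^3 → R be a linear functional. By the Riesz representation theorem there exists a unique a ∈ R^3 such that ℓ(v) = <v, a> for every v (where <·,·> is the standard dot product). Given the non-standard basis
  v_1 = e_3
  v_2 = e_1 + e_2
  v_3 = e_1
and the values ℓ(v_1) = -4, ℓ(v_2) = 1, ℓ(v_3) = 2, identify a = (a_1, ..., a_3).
a = (2, -1, -4)

Write a = (a_1, ..., a_3) in the standard basis. For each basis vector v_i, ℓ(v_i) = <v_i, a> is a linear equation in the a_j's. Collect the n equations into a matrix system V a = ℓ, where row i of V is v_i (expressed in the standard basis). Since V is invertible (lower-triangular with 1s on the diagonal, up to permutation), solve by back-substitution:
  V =
[[0, 0, 1],
 [1, 1, 0],
 [1, 0, 0]]
  V a = (-4, 1, 2)
Solving gives a = (2, -1, -4).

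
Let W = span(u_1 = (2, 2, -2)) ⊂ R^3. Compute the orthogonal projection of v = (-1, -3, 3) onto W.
proj_W(v) = (-7/3, -7/3, 7/3)

Set up U = [u_1 | ... | u_1] ∈ R^(3×1). The projector onto W = col(U) is P = U (U^T U)^(-1) U^T.
Compute U^T U =
  [12],
and U^T v = (-14).
Solve U^T U · c = U^T v for the coefficients: c = (-7/6). The projection is proj_W(v) = U c.
Check: (v - proj_W(v)) · u_1 = 0  (should be 0).
Result: proj_W(v) = (-7/3, -7/3, 7/3).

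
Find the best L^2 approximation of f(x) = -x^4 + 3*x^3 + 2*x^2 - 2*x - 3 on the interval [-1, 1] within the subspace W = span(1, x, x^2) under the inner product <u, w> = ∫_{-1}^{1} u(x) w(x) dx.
g(x) = 8*x^2/7 - x/5 - 102/35

The best approximation g ∈ W is the orthogonal projection of f onto W. Writing g = a_0 + a_1 x + a_2 x^2, the coefficients solve the normal equations G · a = b where
  G_{ij} = <φ_i, φ_j> and b_i = <f, φ_i>, with φ_0 = 1, φ_1 = x, φ_2 = x^2.
G =
  [2, 0, 2/3]
  [0, 2/3, 0]
  [2/3, 0, 2/5],
b = (-76/15, -2/15, -52/35).
Solving gives a_0 = -102/35, a_1 = -1/5, a_2 = 8/7, so
  g(x) = 8*x^2/7 - x/5 - 102/35.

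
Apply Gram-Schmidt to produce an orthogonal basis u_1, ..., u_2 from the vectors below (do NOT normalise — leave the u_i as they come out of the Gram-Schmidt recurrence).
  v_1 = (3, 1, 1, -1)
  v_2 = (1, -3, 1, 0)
Orthogonal basis:
  u_1 = (3, 1, 1, -1)
  u_2 = (3/4, -37/12, 11/12, 1/12)

Apply the Gram-Schmidt recurrence
  u_1 = v_1
  u_i = v_i − Σ_{j<i} ((v_i · u_j) / (u_j · u_j)) · u_j.

Step by step this gives:
  u_1 = (3, 1, 1, -1)
  u_2 = (3/4, -37/12, 11/12, 1/12)

Orthogonality check:
  u_2 · u_1 = 0 (should be 0)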